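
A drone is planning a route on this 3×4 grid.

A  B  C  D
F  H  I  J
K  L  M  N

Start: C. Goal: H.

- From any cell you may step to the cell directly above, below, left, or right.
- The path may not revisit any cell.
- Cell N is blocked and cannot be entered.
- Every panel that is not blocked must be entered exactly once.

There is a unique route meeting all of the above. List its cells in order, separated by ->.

C -> D -> J -> I -> M -> L -> K -> F -> A -> B -> H

Need to visit all 11 open cells exactly once, starting at C and ending at H.
Route from C: right 1 to D, down 1 to J, left 1 to I, down 1 to M, left 2 to K, up 2 to A, right 1 to B, down 1 to H — 10 moves in all.
Check: all 11 open cells covered.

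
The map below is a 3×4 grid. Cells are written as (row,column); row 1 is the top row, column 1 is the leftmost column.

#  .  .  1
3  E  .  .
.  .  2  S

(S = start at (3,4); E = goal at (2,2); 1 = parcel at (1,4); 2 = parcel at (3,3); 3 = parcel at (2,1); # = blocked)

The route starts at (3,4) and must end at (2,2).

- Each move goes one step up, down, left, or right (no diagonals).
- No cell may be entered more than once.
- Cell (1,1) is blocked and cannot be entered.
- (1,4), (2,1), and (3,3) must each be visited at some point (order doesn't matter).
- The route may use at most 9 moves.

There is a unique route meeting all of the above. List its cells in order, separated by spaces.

(3,4) (2,4) (1,4) (1,3) (2,3) (3,3) (3,2) (3,1) (2,1) (2,2)

The budget equals the shortest possible length, so every move has to be on a shortest route through the required cells.
Route from (3,4): 2× up (reaching (1,4)), left to (1,3), 2× down (reaching (3,3)), 2× left (reaching (3,1)), up to (2,1), right to (2,2) — 9 moves in all.
Check: all required cells visited; 9 ≤ 9 moves.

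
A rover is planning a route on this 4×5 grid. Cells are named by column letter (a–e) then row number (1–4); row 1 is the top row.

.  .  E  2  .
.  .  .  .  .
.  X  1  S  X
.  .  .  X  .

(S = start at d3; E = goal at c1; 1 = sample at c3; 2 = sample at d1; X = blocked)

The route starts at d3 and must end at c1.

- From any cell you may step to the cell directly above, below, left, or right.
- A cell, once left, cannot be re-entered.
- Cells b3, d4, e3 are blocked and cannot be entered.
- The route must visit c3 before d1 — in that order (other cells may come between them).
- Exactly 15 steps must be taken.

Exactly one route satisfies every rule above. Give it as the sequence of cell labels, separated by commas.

The waypoints must appear in the order c3, d1, with no cell reused.
Route from d3: left to c3, down to c4, 2× left (reaching a4), 3× up (reaching a1), right to b1, down to b2, 3× right (reaching e2), up to e1, 2× left (reaching c1) — 15 moves in all.
Check: order respected (1 at step 1, 2 at step 14); 15 moves as required.

d3, c3, c4, b4, a4, a3, a2, a1, b1, b2, c2, d2, e2, e1, d1, c1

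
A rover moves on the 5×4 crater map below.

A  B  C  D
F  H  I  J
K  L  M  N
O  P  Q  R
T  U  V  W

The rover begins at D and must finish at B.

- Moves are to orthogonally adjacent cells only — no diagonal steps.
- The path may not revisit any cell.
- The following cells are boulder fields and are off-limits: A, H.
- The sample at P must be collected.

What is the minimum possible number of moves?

Any route passes through P somewhere between D and B. Summing Manhattan distances along the two legs (D → P → B) gives a lower bound of 5 + 3 = 8 moves.
That bound ignores the blocked cells. Measuring each leg by the fewest moves that actually steer around them (D→P: 5; P→B: 5) raises the lower bound to 10.
A route of 10 moves exists: D → J → N → R → Q → P → L → M → I → C → B.
Since 10 matches that lower bound, it is optimal.

10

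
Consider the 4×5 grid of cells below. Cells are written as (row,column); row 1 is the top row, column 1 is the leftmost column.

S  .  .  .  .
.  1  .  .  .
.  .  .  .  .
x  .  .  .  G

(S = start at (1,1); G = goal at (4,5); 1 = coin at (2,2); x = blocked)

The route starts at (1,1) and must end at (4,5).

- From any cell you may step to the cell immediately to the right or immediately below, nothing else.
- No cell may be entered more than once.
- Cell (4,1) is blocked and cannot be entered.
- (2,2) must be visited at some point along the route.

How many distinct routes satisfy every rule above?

20

A right/down-only route from (1,1) to (4,5) makes exactly 3 down-moves and 4 right-moves in some order.
With no other constraints that would be C(7,3) = 35 routes.
Split at (2,2) and multiply the segment counts (each segment already excludes blocked cells): (1,1)→(2,2): 2; (2,2)→(4,5): 10; product = 20.
That gives 20 routes.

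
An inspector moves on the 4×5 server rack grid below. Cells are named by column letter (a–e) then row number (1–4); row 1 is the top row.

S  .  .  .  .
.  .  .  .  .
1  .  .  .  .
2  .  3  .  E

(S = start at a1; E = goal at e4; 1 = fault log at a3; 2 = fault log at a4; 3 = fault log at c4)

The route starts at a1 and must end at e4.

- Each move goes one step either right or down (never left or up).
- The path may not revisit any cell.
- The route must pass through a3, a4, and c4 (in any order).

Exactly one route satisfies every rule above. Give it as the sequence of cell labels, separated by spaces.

Moves only go right or down, so the column and row indices never decrease.
Route from a1: down 3 to a4, right 4 to e4 — 7 moves in all.
Check: all required cells visited.

a1 a2 a3 a4 b4 c4 d4 e4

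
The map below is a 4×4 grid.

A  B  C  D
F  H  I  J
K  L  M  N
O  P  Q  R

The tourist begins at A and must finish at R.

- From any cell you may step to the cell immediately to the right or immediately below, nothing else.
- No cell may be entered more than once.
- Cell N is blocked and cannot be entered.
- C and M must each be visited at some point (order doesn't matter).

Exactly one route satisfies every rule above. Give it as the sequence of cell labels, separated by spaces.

A B C I M Q R

Moves only go right or down, so the column and row indices never decrease.
Route from A: 2× right (reaching C), 3× down (reaching Q), right to R — 6 moves in all.
Check: all required cells visited.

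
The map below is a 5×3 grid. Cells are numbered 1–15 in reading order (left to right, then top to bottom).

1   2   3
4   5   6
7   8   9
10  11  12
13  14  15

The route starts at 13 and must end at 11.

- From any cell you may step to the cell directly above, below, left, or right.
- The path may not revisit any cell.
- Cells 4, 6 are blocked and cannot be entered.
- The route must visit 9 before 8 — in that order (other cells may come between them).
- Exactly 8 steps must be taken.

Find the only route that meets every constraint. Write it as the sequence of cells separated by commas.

13, 14, 15, 12, 9, 8, 7, 10, 11

The waypoints must appear in the order 9, 8, with no cell reused.
Route from 13: 2× right (reaching 15), 2× up (reaching 9), 2× left (reaching 7), down to 10, right to 11 — 8 moves in all.
Check: order respected (9 at step 4, 8 at step 5); 8 moves as required.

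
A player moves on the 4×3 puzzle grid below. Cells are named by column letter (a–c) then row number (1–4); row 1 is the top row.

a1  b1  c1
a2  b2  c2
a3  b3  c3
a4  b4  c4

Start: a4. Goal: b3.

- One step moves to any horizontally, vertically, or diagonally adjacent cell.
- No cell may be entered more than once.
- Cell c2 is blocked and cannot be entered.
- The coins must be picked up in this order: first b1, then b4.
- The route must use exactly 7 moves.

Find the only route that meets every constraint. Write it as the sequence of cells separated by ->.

The waypoints must appear in the order b1, b4, with no cell reused.
Route from a4: up 2 to a2, up-right 1 to b1, down 1 to b2, down-right 1 to c3, down-left 1 to b4, up 1 to b3 — 7 moves in all.
Check: order respected (b1 at step 3, b4 at step 6); 7 moves as required.

a4 -> a3 -> a2 -> b1 -> b2 -> c3 -> b4 -> b3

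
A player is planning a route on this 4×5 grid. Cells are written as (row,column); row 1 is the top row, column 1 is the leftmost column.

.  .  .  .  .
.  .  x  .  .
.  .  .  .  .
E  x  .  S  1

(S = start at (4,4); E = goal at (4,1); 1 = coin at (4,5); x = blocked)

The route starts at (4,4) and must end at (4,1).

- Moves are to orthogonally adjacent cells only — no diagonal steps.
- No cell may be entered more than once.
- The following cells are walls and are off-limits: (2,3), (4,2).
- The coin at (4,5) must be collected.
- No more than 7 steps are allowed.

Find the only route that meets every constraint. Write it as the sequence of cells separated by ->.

The 7-move cap with required stops at (4,5) leaves no slack for detours.
Route from (4,4): right 1 to (4,5), up 1 to (3,5), left 4 to (3,1), down 1 to (4,1) — 7 moves in all.
Check: all required cells visited; 7 ≤ 7 moves.

(4,4) -> (4,5) -> (3,5) -> (3,4) -> (3,3) -> (3,2) -> (3,1) -> (4,1)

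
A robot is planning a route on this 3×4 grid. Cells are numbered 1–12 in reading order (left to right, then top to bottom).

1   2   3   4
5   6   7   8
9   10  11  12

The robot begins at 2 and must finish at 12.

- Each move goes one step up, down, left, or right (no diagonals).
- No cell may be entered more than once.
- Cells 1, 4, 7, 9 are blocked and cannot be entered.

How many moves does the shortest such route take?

The Manhattan distance from 2 to 12 is |1−3| + |2−4| = 4, so at least 4 moves are needed.
A route of 4 moves achieves this: 2 → 6 → 10 → 11 → 12.
Since 4 matches the lower bound, it is optimal.

4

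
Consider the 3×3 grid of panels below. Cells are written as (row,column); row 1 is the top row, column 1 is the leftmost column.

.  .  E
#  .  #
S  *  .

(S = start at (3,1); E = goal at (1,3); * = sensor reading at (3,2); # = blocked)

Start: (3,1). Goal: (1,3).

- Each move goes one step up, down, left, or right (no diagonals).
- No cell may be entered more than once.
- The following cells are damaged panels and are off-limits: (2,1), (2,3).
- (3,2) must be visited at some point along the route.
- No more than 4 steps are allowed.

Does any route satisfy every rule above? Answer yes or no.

One route that works: (3,1) → (3,2) → (2,2) → (1,2) → (1,3).

yes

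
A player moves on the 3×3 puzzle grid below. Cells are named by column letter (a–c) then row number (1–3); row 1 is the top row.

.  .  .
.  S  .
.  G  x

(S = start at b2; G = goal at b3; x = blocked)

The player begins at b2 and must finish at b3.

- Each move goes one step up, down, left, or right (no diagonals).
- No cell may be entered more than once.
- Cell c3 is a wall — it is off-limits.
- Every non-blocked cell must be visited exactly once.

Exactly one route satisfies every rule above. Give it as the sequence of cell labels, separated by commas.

b2, c2, c1, b1, a1, a2, a3, b3

Need to visit all 8 open cells exactly once, starting at b2 and ending at b3.
Route from b2: right 1 to c2, up 1 to c1, left 2 to a1, down 2 to a3, right 1 to b3 — 7 moves in all.
Check: all 8 open cells covered.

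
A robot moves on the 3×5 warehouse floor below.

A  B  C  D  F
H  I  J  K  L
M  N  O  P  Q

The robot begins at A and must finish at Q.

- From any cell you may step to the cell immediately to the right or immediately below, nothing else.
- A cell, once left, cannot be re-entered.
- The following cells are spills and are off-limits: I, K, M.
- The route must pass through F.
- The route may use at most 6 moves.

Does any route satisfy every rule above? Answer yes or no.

One route that works: A → B → C → D → F → L → Q.

yes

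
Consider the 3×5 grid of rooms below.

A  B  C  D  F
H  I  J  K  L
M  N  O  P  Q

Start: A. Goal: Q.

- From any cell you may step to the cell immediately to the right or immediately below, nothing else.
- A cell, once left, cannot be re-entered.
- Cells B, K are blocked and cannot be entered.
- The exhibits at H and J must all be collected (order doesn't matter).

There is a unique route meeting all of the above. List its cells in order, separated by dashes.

Moves only go right or down, so the column and row indices never decrease.
Route from A: down to H, 2× right (reaching J), down to O, 2× right (reaching Q) — 6 moves in all.
Check: all required cells visited.

A - H - I - J - O - P - Q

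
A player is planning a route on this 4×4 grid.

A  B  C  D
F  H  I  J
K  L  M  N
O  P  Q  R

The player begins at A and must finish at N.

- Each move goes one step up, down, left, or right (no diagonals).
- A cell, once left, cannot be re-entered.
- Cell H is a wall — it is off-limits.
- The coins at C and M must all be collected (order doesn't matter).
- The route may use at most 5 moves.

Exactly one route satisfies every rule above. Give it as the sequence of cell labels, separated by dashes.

The budget equals the shortest possible length, so every move has to be on a shortest route through the required cells.
Route from A: right 2 to C, down 2 to M, right 1 to N — 5 moves in all.
Check: all required cells visited; 5 ≤ 5 moves.

A - B - C - I - M - N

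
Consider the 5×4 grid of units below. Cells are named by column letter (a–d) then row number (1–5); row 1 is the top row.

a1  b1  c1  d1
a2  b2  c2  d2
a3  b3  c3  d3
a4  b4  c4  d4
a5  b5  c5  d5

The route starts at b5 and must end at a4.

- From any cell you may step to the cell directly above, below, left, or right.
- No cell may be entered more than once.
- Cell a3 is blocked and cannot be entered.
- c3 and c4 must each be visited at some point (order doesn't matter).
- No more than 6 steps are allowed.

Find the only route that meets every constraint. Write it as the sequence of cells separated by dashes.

The budget equals the shortest possible length, so every move has to be on a shortest route through the required cells.
Route from b5: right 1 to c5, up 2 to c3, left 1 to b3, down 1 to b4, left 1 to a4 — 6 moves in all.
Check: all required cells visited; 6 ≤ 6 moves.

b5 - c5 - c4 - c3 - b3 - b4 - a4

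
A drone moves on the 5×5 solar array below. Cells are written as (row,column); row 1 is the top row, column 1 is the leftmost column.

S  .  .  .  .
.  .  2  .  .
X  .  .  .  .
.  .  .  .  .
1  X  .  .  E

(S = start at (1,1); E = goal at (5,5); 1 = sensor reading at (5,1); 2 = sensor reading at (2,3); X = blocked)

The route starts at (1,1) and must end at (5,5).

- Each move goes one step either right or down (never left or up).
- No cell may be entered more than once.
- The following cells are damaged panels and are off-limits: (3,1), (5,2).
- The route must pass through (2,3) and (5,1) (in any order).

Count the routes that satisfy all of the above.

0

A right/down-only route from (1,1) to (5,5) makes exactly 4 down-moves and 4 right-moves in some order.
With no other constraints that would be C(8,4) = 70 routes.
(5,1) is below but to the left of (2,3): going (2,3) → (5,1) would need a leftward move and (5,1) → (2,3) an upward move, so no right/down-only route can visit both required cells.
No route satisfies every constraint, so the count is 0.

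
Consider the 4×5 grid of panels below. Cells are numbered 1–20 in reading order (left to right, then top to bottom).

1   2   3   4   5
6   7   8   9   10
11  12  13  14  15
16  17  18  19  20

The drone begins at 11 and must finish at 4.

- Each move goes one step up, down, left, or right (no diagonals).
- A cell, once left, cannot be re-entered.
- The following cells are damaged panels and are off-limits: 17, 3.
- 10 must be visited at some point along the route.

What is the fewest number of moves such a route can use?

7

Any route passes through 10 somewhere between 11 and 4. Summing Manhattan distances along the two legs (11 → 10 → 4) gives a lower bound of 5 + 2 = 7 moves.
A route of 7 moves achieves this: 11 → 6 → 7 → 8 → 9 → 10 → 5 → 4.
Since 7 matches the lower bound, it is optimal.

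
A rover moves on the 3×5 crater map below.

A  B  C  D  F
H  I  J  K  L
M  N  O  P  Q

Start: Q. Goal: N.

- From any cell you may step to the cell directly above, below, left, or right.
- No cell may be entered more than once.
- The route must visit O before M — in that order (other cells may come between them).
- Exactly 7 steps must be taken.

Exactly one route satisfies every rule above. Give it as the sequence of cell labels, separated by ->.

Q -> P -> O -> J -> I -> H -> M -> N

The waypoints must appear in the order O, M, with no cell reused.
Route from Q: left 2 to O, up 1 to J, left 2 to H, down 1 to M, right 1 to N — 7 moves in all.
Check: order respected (O at step 2, M at step 6); 7 moves as required.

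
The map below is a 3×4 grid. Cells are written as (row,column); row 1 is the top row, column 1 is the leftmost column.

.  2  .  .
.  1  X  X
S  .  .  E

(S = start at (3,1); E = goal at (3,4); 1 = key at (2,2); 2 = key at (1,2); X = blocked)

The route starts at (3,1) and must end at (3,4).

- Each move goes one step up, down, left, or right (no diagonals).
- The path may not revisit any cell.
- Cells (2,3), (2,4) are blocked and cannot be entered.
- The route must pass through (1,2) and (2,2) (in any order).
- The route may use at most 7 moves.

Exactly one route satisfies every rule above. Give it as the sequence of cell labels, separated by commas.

The 7-move cap with required stops at (1,2), (2,2) leaves no slack for detours.
Route from (3,1): up 2 to (1,1), right 1 to (1,2), down 2 to (3,2), right 2 to (3,4) — 7 moves in all.
Check: all required cells visited; 7 ≤ 7 moves.

(3,1), (2,1), (1,1), (1,2), (2,2), (3,2), (3,3), (3,4)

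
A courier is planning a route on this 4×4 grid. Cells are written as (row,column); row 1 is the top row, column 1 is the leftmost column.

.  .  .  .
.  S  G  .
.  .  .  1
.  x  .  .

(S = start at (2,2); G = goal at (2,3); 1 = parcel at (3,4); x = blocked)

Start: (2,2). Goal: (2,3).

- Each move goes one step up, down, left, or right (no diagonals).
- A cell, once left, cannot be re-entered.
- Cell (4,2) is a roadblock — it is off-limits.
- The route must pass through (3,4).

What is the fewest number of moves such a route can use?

5

Any route passes through (3,4) somewhere between (2,2) and (2,3). Summing Manhattan distances along the two legs ((2,2) → (3,4) → (2,3)) gives a lower bound of 3 + 2 = 5 moves.
A route of 5 moves achieves this: (2,2) → (3,2) → (3,3) → (3,4) → (2,4) → (2,3).
Since 5 matches the lower bound, it is optimal.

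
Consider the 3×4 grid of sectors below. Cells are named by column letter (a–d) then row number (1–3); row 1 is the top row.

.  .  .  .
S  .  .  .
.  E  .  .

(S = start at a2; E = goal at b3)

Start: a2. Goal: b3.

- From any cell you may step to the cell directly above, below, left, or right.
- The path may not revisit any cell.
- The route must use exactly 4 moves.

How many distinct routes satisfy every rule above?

2

Need simple routes of exactly 4 moves from a2 to b3 (Manhattan distance 2, so 1 moves are spent on a detour and 1 undoing it).
Enumerating: a2 a1 b1 b2 b3 | a2 b2 c2 c3 b3.
That gives 2 routes.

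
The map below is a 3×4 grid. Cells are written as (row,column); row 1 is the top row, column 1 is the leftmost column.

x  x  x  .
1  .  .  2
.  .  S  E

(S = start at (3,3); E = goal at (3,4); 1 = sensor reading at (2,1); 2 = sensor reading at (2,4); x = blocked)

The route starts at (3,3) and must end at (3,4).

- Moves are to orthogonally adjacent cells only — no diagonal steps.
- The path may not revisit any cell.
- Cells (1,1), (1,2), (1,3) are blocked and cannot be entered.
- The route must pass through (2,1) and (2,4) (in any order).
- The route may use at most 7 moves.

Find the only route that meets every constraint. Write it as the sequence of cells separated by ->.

The 7-move cap with required stops at (2,1), (2,4) leaves no slack for detours.
Route from (3,3): left 2 to (3,1), up 1 to (2,1), right 3 to (2,4), down 1 to (3,4) — 7 moves in all.
Check: all required cells visited; 7 ≤ 7 moves.

(3,3) -> (3,2) -> (3,1) -> (2,1) -> (2,2) -> (2,3) -> (2,4) -> (3,4)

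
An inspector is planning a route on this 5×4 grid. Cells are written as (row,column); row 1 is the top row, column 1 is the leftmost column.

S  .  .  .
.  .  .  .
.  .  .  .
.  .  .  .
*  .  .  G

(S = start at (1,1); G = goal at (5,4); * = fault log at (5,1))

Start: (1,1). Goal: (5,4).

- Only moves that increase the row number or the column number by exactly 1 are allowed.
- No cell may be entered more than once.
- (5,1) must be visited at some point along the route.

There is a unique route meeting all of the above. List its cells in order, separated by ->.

(1,1) -> (2,1) -> (3,1) -> (4,1) -> (5,1) -> (5,2) -> (5,3) -> (5,4)

Moves only go right or down, so the column and row indices never decrease.
Route from (1,1): 4× down (reaching (5,1)), 3× right (reaching (5,4)) — 7 moves in all.
Check: all required cells visited.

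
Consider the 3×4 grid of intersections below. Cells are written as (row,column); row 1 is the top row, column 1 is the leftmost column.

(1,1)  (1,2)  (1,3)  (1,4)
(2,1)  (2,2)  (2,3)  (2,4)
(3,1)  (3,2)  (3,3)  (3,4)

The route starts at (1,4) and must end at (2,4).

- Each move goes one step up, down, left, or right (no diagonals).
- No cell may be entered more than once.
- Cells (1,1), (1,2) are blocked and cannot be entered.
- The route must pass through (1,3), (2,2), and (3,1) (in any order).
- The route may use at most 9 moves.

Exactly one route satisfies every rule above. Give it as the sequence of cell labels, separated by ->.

(1,4) -> (1,3) -> (2,3) -> (2,2) -> (2,1) -> (3,1) -> (3,2) -> (3,3) -> (3,4) -> (2,4)

The budget equals the shortest possible length, so every move has to be on a shortest route through the required cells.
Route from (1,4): left to (1,3), down to (2,3), 2× left (reaching (2,1)), down to (3,1), 3× right (reaching (3,4)), up to (2,4) — 9 moves in all.
Check: all required cells visited; 9 ≤ 9 moves.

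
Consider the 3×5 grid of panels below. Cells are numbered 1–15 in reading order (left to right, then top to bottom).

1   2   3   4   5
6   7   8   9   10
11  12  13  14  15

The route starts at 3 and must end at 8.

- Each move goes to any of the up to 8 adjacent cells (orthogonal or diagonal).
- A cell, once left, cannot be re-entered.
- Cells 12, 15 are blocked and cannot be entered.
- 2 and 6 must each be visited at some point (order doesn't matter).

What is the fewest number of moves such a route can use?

Any route passes through 2 and 6 in some order between 3 and 8. Summing Chebyshev distances along each leg and taking the cheapest ordering (3 → 6 → 2 → 8) gives a lower bound of 2 + 1 + 1 = 4 moves.
A route of 4 moves achieves this: 3 → 2 → 6 → 7 → 8.
Since 4 matches the lower bound, it is optimal.

4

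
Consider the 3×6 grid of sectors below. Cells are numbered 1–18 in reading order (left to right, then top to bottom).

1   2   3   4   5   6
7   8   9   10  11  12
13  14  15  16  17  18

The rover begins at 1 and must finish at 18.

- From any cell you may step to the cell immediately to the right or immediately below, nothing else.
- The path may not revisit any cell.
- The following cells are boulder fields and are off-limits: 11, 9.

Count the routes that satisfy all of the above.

5

A right/down-only route from 1 to 18 makes exactly 2 down-moves and 5 right-moves in some order.
With no other constraints that would be C(7,2) = 21 routes.
Subtract routes through each blocked cell (inclusion–exclusion for overlaps): − through 9: 12 − through 11: 10 + through 9&11: 6 → 5.
That gives 5 routes.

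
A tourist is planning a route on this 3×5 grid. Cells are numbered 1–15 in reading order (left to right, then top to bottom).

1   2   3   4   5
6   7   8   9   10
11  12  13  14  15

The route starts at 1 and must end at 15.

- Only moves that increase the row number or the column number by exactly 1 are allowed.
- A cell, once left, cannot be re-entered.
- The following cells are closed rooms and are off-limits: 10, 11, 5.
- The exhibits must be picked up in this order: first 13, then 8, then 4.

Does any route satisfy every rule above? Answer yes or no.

8 lies above 13, so going from 13 to 8 would need an upward move — but moves only go right/down, so 13 cannot be visited before 8.

no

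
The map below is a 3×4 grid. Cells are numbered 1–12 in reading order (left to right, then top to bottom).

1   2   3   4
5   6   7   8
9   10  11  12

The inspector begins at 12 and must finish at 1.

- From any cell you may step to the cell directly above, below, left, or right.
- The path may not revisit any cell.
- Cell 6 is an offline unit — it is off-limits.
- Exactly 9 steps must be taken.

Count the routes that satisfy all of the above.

Need simple routes of exactly 9 moves from 12 to 1 (Manhattan distance 5, so 2 moves are spent on a detour and 2 undoing it).
Enumerating: 12 8 4 3 7 11 10 9 5 1.
That gives 1 route.

1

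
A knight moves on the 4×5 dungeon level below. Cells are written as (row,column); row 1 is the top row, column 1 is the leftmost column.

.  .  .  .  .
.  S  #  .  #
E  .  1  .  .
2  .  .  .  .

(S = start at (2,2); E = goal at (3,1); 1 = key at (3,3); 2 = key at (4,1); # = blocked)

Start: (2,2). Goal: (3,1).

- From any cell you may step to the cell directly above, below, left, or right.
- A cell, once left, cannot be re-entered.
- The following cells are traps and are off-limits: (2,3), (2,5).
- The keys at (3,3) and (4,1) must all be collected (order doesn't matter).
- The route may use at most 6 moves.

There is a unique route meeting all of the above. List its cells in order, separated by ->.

The budget equals the shortest possible length, so every move has to be on a shortest route through the required cells.
Route from (2,2): down 1 to (3,2), right 1 to (3,3), down 1 to (4,3), left 2 to (4,1), up 1 to (3,1) — 6 moves in all.
Check: all required cells visited; 6 ≤ 6 moves.

(2,2) -> (3,2) -> (3,3) -> (4,3) -> (4,2) -> (4,1) -> (3,1)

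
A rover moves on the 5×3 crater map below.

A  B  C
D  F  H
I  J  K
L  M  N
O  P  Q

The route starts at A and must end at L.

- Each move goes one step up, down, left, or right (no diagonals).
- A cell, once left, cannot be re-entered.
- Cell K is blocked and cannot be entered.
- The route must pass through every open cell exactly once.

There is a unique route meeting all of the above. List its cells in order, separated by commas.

A, B, C, H, F, D, I, J, M, N, Q, P, O, L

Need to visit all 14 open cells exactly once, starting at A and ending at L.
Cell N has only two open neighbours (Q and M), so the path must pass straight through it: one of those is the cell it's entered from and the other is where it exits.
Route from A: right 2 to C, down 1 to H, left 2 to D, down 1 to I, right 1 to J, down 1 to M, right 1 to N, down 1 to Q, left 2 to O, up 1 to L — 13 moves in all.
Check: all 14 open cells covered.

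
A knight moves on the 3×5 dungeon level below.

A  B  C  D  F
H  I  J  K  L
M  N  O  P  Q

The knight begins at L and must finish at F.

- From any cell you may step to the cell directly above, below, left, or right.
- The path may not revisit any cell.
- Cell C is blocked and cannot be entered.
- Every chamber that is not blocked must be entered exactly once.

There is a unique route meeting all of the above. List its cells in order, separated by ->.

Need to visit all 14 open cells exactly once, starting at L and ending at F.
Route from L: down 1 to Q, left 4 to M, up 2 to A, right 1 to B, down 1 to I, right 2 to K, up 1 to D, right 1 to F — 13 moves in all.
Check: all 14 open cells covered.

L -> Q -> P -> O -> N -> M -> H -> A -> B -> I -> J -> K -> D -> F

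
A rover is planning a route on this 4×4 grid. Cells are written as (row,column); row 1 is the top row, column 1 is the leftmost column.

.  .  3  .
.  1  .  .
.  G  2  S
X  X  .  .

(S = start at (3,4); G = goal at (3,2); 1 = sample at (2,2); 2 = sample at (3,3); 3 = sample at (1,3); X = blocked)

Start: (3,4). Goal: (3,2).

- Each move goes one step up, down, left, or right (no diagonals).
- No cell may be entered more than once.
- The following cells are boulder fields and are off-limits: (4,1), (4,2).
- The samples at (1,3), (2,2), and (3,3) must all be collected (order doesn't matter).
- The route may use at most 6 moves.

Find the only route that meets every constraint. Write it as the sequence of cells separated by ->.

(3,4) -> (3,3) -> (2,3) -> (1,3) -> (1,2) -> (2,2) -> (3,2)

Any route must reach (1,3), (2,2), and (3,3) and still end at (3,2) within 6 moves, so the order of the required stops is forced.
Route from (3,4): left 1 to (3,3), up 2 to (1,3), left 1 to (1,2), down 2 to (3,2) — 6 moves in all.
Check: all required cells visited; 6 ≤ 6 moves.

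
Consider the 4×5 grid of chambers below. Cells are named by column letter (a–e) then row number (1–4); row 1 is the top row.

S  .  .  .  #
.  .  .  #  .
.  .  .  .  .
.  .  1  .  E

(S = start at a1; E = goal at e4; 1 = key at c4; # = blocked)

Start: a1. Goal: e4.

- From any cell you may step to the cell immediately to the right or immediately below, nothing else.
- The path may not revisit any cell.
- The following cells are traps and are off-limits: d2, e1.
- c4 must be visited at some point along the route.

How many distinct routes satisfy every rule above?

10

A right/down-only route from a1 to e4 makes exactly 3 down-moves and 4 right-moves in some order.
With no other constraints that would be C(7,3) = 35 routes.
Split at c4 and multiply the segment counts (each segment already excludes blocked cells): a1→c4: 10; c4→e4: 1; product = 10.
That gives 10 routes.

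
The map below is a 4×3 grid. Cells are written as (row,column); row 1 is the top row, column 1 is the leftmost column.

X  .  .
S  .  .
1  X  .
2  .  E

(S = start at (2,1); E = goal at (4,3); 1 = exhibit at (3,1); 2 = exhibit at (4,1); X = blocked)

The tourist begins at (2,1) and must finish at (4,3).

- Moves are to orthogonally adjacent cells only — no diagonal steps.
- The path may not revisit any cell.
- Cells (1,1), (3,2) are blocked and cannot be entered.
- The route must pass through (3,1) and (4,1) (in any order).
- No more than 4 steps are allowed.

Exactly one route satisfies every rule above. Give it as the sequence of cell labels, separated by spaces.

The budget equals the shortest possible length, so every move has to be on a shortest route through the required cells.
Route from (2,1): down 2 to (4,1), right 2 to (4,3) — 4 moves in all.
Check: all required cells visited; 4 ≤ 4 moves.

(2,1) (3,1) (4,1) (4,2) (4,3)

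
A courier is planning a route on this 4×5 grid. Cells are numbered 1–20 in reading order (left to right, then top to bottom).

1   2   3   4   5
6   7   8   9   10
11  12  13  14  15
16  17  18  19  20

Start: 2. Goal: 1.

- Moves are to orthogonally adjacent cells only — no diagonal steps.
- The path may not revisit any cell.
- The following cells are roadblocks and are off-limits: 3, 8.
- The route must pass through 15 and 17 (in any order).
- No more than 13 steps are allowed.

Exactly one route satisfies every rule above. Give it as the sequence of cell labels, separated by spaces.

The budget equals the shortest possible length, so every move has to be on a shortest route through the required cells.
Route from 2: down 2 to 12, right 3 to 15, down 1 to 20, left 4 to 16, up 3 to 1 — 13 moves in all.
Check: all required cells visited; 13 ≤ 13 moves.

2 7 12 13 14 15 20 19 18 17 16 11 6 1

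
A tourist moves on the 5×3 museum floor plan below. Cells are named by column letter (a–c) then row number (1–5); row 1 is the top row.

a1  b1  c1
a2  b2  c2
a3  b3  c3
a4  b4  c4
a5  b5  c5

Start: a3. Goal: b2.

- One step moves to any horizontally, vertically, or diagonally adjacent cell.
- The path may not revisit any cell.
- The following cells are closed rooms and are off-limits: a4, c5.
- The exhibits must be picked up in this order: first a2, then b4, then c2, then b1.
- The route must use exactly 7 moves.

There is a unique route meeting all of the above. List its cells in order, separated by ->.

a3 -> a2 -> b3 -> b4 -> c3 -> c2 -> b1 -> b2

The waypoints must appear in the order a2, b4, c2, b1, with no cell reused.
Route from a3: up to a2, down-right to b3, down to b4, up-right to c3, up to c2, up-left to b1, down to b2 — 7 moves in all.
Check: order respected (a2 at step 1, b4 at step 3, c2 at step 5, b1 at step 6); 7 moves as required.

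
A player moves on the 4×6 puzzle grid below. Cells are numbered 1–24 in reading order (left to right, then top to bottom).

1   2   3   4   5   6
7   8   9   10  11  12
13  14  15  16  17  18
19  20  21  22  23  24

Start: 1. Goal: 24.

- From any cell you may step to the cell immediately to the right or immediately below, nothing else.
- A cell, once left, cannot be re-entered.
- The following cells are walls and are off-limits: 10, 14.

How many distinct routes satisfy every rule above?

A right/down-only route from 1 to 24 makes exactly 3 down-moves and 5 right-moves in some order.
With no other constraints that would be C(8,3) = 56 routes.
Subtract routes through each blocked cell (inclusion–exclusion for overlaps): − through 10: 24 − through 14: 15 → 17.
That gives 17 routes.

17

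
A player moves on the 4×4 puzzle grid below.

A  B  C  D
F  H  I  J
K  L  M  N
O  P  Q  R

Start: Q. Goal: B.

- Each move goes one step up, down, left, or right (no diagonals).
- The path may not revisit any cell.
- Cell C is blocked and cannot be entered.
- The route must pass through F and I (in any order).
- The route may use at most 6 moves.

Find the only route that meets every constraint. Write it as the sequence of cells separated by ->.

The budget equals the shortest possible length, so every move has to be on a shortest route through the required cells.
Route from Q: 2× up (reaching I), 2× left (reaching F), up to A, right to B — 6 moves in all.
Check: all required cells visited; 6 ≤ 6 moves.

Q -> M -> I -> H -> F -> A -> B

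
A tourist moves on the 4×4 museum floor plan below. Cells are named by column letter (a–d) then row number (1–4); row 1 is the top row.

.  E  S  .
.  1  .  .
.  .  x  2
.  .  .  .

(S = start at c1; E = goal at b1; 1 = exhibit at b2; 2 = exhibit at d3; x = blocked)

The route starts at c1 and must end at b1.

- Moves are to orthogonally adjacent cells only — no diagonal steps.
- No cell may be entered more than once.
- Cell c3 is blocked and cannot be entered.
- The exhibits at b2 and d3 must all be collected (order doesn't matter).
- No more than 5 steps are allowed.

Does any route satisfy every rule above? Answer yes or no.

no

Even ignoring the no-revisit rule, getting from c1 to b1, taking the cheapest ordering c1 → d3 → b2 → b1 needs at least 3 + 3 + 1 = 7 moves (Manhattan distance per leg), which exceeds the 5-move limit.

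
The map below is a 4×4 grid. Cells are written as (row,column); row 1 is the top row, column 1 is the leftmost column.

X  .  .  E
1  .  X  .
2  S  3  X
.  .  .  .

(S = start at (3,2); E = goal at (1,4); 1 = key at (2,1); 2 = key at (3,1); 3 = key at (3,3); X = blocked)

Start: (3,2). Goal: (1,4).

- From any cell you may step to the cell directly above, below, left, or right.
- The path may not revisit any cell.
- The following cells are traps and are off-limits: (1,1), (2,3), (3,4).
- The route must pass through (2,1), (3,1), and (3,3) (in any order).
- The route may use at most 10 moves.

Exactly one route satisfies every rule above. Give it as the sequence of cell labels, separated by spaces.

The 10-move cap with required stops at (2,1), (3,1), (3,3) leaves no slack for detours.
Route from (3,2): right 1 to (3,3), down 1 to (4,3), left 2 to (4,1), up 2 to (2,1), right 1 to (2,2), up 1 to (1,2), right 2 to (1,4) — 10 moves in all.
Check: all required cells visited; 10 ≤ 10 moves.

(3,2) (3,3) (4,3) (4,2) (4,1) (3,1) (2,1) (2,2) (1,2) (1,3) (1,4)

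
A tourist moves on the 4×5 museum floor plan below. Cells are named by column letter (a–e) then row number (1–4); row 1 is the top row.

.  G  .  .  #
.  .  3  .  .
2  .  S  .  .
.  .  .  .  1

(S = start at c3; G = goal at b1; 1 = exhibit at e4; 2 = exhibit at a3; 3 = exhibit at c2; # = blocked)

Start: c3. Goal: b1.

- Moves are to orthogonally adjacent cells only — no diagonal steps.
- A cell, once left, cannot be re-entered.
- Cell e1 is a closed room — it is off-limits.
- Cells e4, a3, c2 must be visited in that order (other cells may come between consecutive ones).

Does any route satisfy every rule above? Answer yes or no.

One route that works: c3 → d3 → e3 → e4 → d4 → c4 → b4 → b3 → a3 → a2 → b2 → c2 → c1 → b1.

yes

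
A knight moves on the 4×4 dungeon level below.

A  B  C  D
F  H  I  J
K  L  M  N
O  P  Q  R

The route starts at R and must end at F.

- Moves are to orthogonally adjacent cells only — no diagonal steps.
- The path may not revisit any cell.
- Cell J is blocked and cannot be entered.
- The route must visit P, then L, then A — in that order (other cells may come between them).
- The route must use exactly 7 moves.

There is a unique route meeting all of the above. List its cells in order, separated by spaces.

R Q P L H B A F

The waypoints must appear in the order P, L, A, with no cell reused.
Route from R: 2× left (reaching P), 3× up (reaching B), left to A, down to F — 7 moves in all.
Check: order respected (P at step 2, L at step 3, A at step 6); 7 moves as required.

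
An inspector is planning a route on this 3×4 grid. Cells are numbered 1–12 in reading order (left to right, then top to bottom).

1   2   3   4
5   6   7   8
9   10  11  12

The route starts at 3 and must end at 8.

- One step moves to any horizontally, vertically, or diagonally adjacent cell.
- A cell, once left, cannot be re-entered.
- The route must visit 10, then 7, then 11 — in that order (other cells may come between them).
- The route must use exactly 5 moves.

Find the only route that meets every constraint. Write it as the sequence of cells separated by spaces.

The waypoints must appear in the order 10, 7, 11, with no cell reused.
Route from 3: down-left to 6, down to 10, up-right to 7, down to 11, up-right to 8 — 5 moves in all.
Check: order respected (10 at step 2, 7 at step 3, 11 at step 4); 5 moves as required.

3 6 10 7 11 8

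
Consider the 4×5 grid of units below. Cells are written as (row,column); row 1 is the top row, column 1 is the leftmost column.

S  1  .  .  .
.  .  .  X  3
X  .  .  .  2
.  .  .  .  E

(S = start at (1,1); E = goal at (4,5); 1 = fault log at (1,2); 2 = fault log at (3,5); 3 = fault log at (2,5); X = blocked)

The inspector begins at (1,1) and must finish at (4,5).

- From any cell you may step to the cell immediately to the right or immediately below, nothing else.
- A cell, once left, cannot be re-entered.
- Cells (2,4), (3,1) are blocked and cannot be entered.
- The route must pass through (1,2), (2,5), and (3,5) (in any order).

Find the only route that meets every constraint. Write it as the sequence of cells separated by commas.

(1,1), (1,2), (1,3), (1,4), (1,5), (2,5), (3,5), (4,5)

Moves only go right or down, so the column and row indices never decrease.
Route from (1,1): 4× right (reaching (1,5)), 3× down (reaching (4,5)) — 7 moves in all.
Check: all required cells visited.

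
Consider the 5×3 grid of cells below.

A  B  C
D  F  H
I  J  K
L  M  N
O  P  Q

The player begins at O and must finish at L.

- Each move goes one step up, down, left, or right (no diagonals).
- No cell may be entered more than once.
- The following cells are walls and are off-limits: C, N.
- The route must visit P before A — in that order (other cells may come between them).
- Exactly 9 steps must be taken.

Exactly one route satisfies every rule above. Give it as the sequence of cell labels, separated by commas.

O, P, M, J, F, B, A, D, I, L

The waypoints must appear in the order P, A, with no cell reused.
Route from O: right 1 to P, up 4 to B, left 1 to A, down 3 to L — 9 moves in all.
Check: order respected (P at step 1, A at step 6); 9 moves as required.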